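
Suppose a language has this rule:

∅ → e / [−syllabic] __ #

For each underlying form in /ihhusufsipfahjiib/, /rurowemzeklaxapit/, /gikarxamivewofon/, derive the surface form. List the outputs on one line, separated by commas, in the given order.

/ihhusufsipfahjiib/: the form ends in the consonant /b/, so [e] is inserted word-finally. → [ihhusufsipfahjiibe].
/rurowemzeklaxapit/: the form ends in the consonant /t/, so [e] is inserted word-finally. → [rurowemzeklaxapite].
/gikarxamivewofon/: the form ends in the consonant /n/, so [e] is inserted word-finally. → [gikarxamivewofone].

ihhusufsipfahjiibe, rurowemzeklaxapite, gikarxamivewofone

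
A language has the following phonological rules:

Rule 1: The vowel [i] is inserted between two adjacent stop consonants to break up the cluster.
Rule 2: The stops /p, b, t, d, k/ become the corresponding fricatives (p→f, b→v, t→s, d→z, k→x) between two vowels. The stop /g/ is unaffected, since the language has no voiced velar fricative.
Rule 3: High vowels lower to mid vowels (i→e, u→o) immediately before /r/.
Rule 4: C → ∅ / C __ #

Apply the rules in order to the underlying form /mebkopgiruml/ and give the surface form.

Rule 1 (stop-cluster i-epenthesis): /b/ and /k/ form a stop–stop cluster, so [i] is inserted between them. /p/ and /g/ form a stop–stop cluster, so [i] is inserted between them. /mebkopgiruml/ → mebikopigiruml.
Rule 2 (intervocalic spirantization): /b/ is a stop between vowels /e/ and /i/, so it spirantizes to the fricative [v]. /k/ is a stop between vowels /i/ and /o/, so it spirantizes to the fricative [x]. /p/ is a stop between vowels /o/ and /i/, so it spirantizes to the fricative [f]. /mebikopigiruml/ → mevixofigiruml.
Rule 3 (pre-rhotic lowering): /i/ is a high vowel immediately before /r/, so it lowers to [e]. /mevixofigiruml/ → mevixofigeruml.
Rule 4 (final cluster simplification): /l/ is the second consonant of a word-final cluster /ml/, so it deletes. /mevixofigeruml/ → mevixofigerum.

mevixofigerum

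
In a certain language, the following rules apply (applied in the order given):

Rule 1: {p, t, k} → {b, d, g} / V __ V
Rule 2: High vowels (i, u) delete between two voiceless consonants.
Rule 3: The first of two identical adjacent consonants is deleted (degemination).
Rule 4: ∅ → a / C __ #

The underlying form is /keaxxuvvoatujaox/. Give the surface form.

keaxuvoadujaoxa

Rule 1 (intervocalic voicing): /t/ is a voiceless stop between vowels /a/ and /u/, so it voices to [d]. /keaxxuvvoatujaox/ → keaxxuvvoadujaox.
Rule 2 (high vowel syncope): no segment meets the environment; /keaxxuvvoadujaox/ is unchanged.
Rule 3 (degemination): /xx/ is a geminate; the first /x/ deletes. /vv/ is a geminate; the first /v/ deletes. /keaxxuvvoadujaox/ → keaxuvoadujaox.
Rule 4 (final a-epenthesis): the form ends in the consonant /x/, so [a] is inserted word-finally. /keaxuvoadujaox/ → keaxuvoadujaoxa.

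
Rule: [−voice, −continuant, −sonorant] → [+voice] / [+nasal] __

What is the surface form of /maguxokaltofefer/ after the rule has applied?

No segment of /maguxokaltofefer/ meets the structural description of the rule, so the form surfaces unchanged.

maguxokaltofefer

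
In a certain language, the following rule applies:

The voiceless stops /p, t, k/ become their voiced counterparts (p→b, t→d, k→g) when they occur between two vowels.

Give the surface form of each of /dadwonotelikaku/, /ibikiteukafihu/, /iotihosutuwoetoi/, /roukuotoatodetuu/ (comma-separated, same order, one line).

/dadwonotelikaku/: /t/ is a voiceless stop between vowels /o/ and /e/, so it voices to [d]. /k/ is a voiceless stop between vowels /i/ and /a/, so it voices to [g]. /k/ is a voiceless stop between vowels /a/ and /u/, so it voices to [g]. → [dadwonodeligagu].
/ibikiteukafihu/: /k/ is a voiceless stop between vowels /i/ and /i/, so it voices to [g]. /t/ is a voiceless stop between vowels /i/ and /e/, so it voices to [d]. /k/ is a voiceless stop between vowels /u/ and /a/, so it voices to [g]. → [ibigideugafihu].
/iotihosutuwoetoi/: /t/ is a voiceless stop between vowels /o/ and /i/, so it voices to [d]. /t/ is a voiceless stop between vowels /u/ and /u/, so it voices to [d]. /t/ is a voiceless stop between vowels /e/ and /o/, so it voices to [d]. → [iodihosuduwoedoi].
/roukuotoatodetuu/: /k/ is a voiceless stop between vowels /u/ and /u/, so it voices to [g]. /t/ is a voiceless stop between vowels /o/ and /o/, so it voices to [d]. /t/ is a voiceless stop between vowels /a/ and /o/, so it voices to [d]. /t/ is a voiceless stop between vowels /e/ and /u/, so it voices to [d]. → [rouguodoadodeduu].

dadwonodeligagu, ibigideugafihu, iodihosuduwoedoi, rouguodoadodeduu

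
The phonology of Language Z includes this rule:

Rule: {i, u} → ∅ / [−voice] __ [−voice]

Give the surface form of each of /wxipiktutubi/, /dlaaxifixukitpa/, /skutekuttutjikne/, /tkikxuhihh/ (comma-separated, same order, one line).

/wxipiktutubi/: /i/ is a high vowel flanked by voiceless consonants /x/ and /p/, so it deletes. /i/ is a high vowel flanked by voiceless consonants /p/ and /k/, so it deletes. /u/ is a high vowel flanked by voiceless consonants /t/ and /t/, so it deletes. → [wxpkttubi].
/dlaaxifixukitpa/: /i/ is a high vowel flanked by voiceless consonants /x/ and /f/, so it deletes. /i/ is a high vowel flanked by voiceless consonants /f/ and /x/, so it deletes. /u/ is a high vowel flanked by voiceless consonants /x/ and /k/, so it deletes. /i/ is a high vowel flanked by voiceless consonants /k/ and /t/, so it deletes. → [dlaaxfxktpa].
/skutekuttutjikne/: /u/ is a high vowel flanked by voiceless consonants /k/ and /t/, so it deletes. /u/ is a high vowel flanked by voiceless consonants /k/ and /t/, so it deletes. /u/ is a high vowel flanked by voiceless consonants /t/ and /t/, so it deletes. → [sktektttjikne].
/tkikxuhihh/: /i/ is a high vowel flanked by voiceless consonants /k/ and /k/, so it deletes. /u/ is a high vowel flanked by voiceless consonants /x/ and /h/, so it deletes. /i/ is a high vowel flanked by voiceless consonants /h/ and /h/, so it deletes. → [tkkxhhh].

wxpkttubi, dlaaxfxktpa, sktektttjikne, tkkxhhh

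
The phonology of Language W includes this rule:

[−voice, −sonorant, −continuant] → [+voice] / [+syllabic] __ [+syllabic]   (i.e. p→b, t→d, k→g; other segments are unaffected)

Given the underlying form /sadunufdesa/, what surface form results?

sadunufdesa

No segment of /sadunufdesa/ meets the structural description of the rule, so the form surfaces unchanged.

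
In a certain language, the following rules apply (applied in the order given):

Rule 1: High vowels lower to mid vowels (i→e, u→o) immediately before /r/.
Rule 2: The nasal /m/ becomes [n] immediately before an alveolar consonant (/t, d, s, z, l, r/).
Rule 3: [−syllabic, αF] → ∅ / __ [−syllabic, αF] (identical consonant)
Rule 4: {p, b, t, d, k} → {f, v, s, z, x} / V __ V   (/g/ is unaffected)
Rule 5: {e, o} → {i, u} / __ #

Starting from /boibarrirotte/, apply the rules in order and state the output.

boivarerosi

Rule 1 (pre-rhotic lowering): /i/ is a high vowel immediately before /r/, so it lowers to [e]. /boibarrirotte/ → boibarrerotte.
Rule 2 (nasal place assimilation): no segment meets the environment; /boibarrerotte/ is unchanged.
Rule 3 (degemination): /rr/ is a geminate; the first /r/ deletes. /tt/ is a geminate; the first /t/ deletes. /boibarrerotte/ → boibarerote.
Rule 4 (intervocalic spirantization): /b/ is a stop between vowels /i/ and /a/, so it spirantizes to the fricative [v]. /t/ is a stop between vowels /o/ and /e/, so it spirantizes to the fricative [s]. /boibarerote/ → boivarerose.
Rule 5 (final vowel raising): /e/ is a mid vowel in word-final position, so it raises to [i]. /boivarerose/ → boivarerosi.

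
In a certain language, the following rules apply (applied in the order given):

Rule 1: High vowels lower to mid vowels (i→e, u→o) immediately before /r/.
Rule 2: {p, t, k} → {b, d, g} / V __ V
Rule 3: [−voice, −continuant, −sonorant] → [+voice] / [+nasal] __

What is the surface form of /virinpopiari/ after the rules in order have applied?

verinbobiari

Rule 1 (pre-rhotic lowering): /i/ is a high vowel immediately before /r/, so it lowers to [e]. /virinpopiari/ → verinpopiari.
Rule 2 (intervocalic voicing): /p/ is a voiceless stop between vowels /o/ and /i/, so it voices to [b]. /verinpopiari/ → verinpobiari.
Rule 3 (post-nasal voicing): /p/ is a voiceless stop immediately after the nasal /n/, so it voices to [b]. /verinpobiari/ → verinbobiari.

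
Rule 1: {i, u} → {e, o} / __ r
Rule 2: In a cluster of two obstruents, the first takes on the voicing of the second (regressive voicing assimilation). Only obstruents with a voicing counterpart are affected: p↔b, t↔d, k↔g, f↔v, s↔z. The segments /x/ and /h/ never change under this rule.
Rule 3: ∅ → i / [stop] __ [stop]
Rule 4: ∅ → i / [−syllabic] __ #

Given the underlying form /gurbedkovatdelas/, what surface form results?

Rule 1 (pre-rhotic lowering): /u/ is a high vowel immediately before /r/, so it lowers to [o]. /gurbedkovatdelas/ → gorbedkovatdelas.
Rule 2 (regressive voicing assimilation): /d/ precedes the voiceless obstruent /k/, so it devoices to [t] by assimilation. /t/ precedes the voiced obstruent /d/, so it voices to [d] by assimilation. /gorbedkovatdelas/ → gorbetkovaddelas.
Rule 3 (stop-cluster i-epenthesis): /t/ and /k/ form a stop–stop cluster, so [i] is inserted between them. /d/ and /d/ form a stop–stop cluster, so [i] is inserted between them. /gorbetkovaddelas/ → gorbetikovadidelas.
Rule 4 (final i-epenthesis): the form ends in the consonant /s/, so [i] is inserted word-finally. /gorbetikovadidelas/ → gorbetikovadidelasi.

gorbetikovadidelasi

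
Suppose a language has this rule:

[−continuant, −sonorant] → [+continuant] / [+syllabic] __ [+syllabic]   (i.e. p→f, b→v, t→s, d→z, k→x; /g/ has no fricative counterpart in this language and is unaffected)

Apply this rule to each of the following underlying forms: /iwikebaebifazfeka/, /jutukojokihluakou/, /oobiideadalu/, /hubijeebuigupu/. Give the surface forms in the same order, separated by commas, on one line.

/iwikebaebifazfeka/: /k/ is a stop between vowels /i/ and /e/, so it spirantizes to the fricative [x]. /b/ is a stop between vowels /e/ and /a/, so it spirantizes to the fricative [v]. /b/ is a stop between vowels /e/ and /i/, so it spirantizes to the fricative [v]. /k/ is a stop between vowels /e/ and /a/, so it spirantizes to the fricative [x]. → [iwixevaevifazfexa].
/jutukojokihluakou/: /t/ is a stop between vowels /u/ and /u/, so it spirantizes to the fricative [s]. /k/ is a stop between vowels /u/ and /o/, so it spirantizes to the fricative [x]. /k/ is a stop between vowels /o/ and /i/, so it spirantizes to the fricative [x]. /k/ is a stop between vowels /a/ and /o/, so it spirantizes to the fricative [x]. → [jusuxojoxihluaxou].
/oobiideadalu/: /b/ is a stop between vowels /o/ and /i/, so it spirantizes to the fricative [v]. /d/ is a stop between vowels /i/ and /e/, so it spirantizes to the fricative [z]. /d/ is a stop between vowels /a/ and /a/, so it spirantizes to the fricative [z]. → [ooviizeazalu].
/hubijeebuigupu/: /b/ is a stop between vowels /u/ and /i/, so it spirantizes to the fricative [v]. /b/ is a stop between vowels /e/ and /u/, so it spirantizes to the fricative [v]. /p/ is a stop between vowels /u/ and /u/, so it spirantizes to the fricative [f]. → [huvijeevuigufu].

iwixevaevifazfexa, jusuxojoxihluaxou, ooviizeazalu, huvijeevuigufu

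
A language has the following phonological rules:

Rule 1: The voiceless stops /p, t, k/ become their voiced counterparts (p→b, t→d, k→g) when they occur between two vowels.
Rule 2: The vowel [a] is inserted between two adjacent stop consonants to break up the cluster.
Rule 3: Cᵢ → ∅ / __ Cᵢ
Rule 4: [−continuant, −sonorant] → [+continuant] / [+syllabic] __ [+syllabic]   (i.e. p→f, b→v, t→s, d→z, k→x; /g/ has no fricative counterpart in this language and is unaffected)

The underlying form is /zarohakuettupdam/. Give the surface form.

zarohaguesasufazam

Rule 1 (intervocalic voicing): /k/ is a voiceless stop between vowels /a/ and /u/, so it voices to [g]. /zarohakuettupdam/ → zarohaguettupdam.
Rule 2 (stop-cluster a-epenthesis): /t/ and /t/ form a stop–stop cluster, so [a] is inserted between them. /p/ and /d/ form a stop–stop cluster, so [a] is inserted between them. /zarohaguettupdam/ → zarohaguetatupadam.
Rule 3 (degemination): no segment meets the environment; /zarohaguetatupadam/ is unchanged.
Rule 4 (intervocalic spirantization): /t/ is a stop between vowels /e/ and /a/, so it spirantizes to the fricative [s]. /t/ is a stop between vowels /a/ and /u/, so it spirantizes to the fricative [s]. /p/ is a stop between vowels /u/ and /a/, so it spirantizes to the fricative [f]. /d/ is a stop between vowels /a/ and /a/, so it spirantizes to the fricative [z]. /zarohaguetatupadam/ → zarohaguesasufazam.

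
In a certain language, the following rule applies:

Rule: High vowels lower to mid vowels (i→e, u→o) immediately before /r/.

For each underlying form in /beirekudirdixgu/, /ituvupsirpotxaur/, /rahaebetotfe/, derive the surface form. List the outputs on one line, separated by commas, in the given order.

/beirekudirdixgu/: /i/ is a high vowel immediately before /r/, so it lowers to [e]. /i/ is a high vowel immediately before /r/, so it lowers to [e]. → [beerekuderdixgu].
/ituvupsirpotxaur/: /i/ is a high vowel immediately before /r/, so it lowers to [e]. /u/ is a high vowel immediately before /r/, so it lowers to [o]. → [ituvupserpotxaor].
/rahaebetotfe/: the rule's environment is not met; surfaces unchanged as [rahaebetotfe].

beerekuderdixgu, ituvupserpotxaor, rahaebetotfe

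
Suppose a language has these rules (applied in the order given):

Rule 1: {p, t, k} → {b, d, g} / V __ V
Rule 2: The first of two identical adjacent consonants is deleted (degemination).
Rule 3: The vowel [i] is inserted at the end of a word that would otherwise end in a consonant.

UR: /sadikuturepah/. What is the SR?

sadigudurebahi

Rule 1 (intervocalic voicing): /k/ is a voiceless stop between vowels /i/ and /u/, so it voices to [g]. /t/ is a voiceless stop between vowels /u/ and /u/, so it voices to [d]. /p/ is a voiceless stop between vowels /e/ and /a/, so it voices to [b]. /sadikuturepah/ → sadigudurebah.
Rule 2 (degemination): no segment meets the environment; /sadigudurebah/ is unchanged.
Rule 3 (final i-epenthesis): the form ends in the consonant /h/, so [i] is inserted word-finally. /sadigudurebah/ → sadigudurebahi.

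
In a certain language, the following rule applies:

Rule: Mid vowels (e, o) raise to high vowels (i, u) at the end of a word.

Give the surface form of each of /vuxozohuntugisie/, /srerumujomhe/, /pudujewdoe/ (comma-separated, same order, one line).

vuxozohuntugisii, srerumujomhi, pudujewdoi

/vuxozohuntugisie/: /e/ is a mid vowel in word-final position, so it raises to [i]. → [vuxozohuntugisii].
/srerumujomhe/: /e/ is a mid vowel in word-final position, so it raises to [i]. → [srerumujomhi].
/pudujewdoe/: /e/ is a mid vowel in word-final position, so it raises to [i]. → [pudujewdoi].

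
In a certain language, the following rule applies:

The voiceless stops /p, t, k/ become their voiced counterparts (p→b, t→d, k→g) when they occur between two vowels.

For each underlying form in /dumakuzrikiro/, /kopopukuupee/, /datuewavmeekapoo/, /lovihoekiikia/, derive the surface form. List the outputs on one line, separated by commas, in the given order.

/dumakuzrikiro/: /k/ is a voiceless stop between vowels /a/ and /u/, so it voices to [g]. /k/ is a voiceless stop between vowels /i/ and /i/, so it voices to [g]. → [dumaguzrigiro].
/kopopukuupee/: /p/ is a voiceless stop between vowels /o/ and /o/, so it voices to [b]. /p/ is a voiceless stop between vowels /o/ and /u/, so it voices to [b]. /k/ is a voiceless stop between vowels /u/ and /u/, so it voices to [g]. /p/ is a voiceless stop between vowels /u/ and /e/, so it voices to [b]. → [kobobuguubee].
/datuewavmeekapoo/: /t/ is a voiceless stop between vowels /a/ and /u/, so it voices to [d]. /k/ is a voiceless stop between vowels /e/ and /a/, so it voices to [g]. /p/ is a voiceless stop between vowels /a/ and /o/, so it voices to [b]. → [daduewavmeegaboo].
/lovihoekiikia/: /k/ is a voiceless stop between vowels /e/ and /i/, so it voices to [g]. /k/ is a voiceless stop between vowels /i/ and /i/, so it voices to [g]. → [lovihoegiigia].

dumaguzrigiro, kobobuguubee, daduewavmeegaboo, lovihoegiigia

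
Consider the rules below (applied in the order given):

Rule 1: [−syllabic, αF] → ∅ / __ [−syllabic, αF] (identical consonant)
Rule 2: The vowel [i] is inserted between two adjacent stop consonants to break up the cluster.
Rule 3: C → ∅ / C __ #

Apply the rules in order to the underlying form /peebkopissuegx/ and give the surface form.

Rule 1 (degemination): /ss/ is a geminate; the first /s/ deletes. /peebkopissuegx/ → peebkopisuegx.
Rule 2 (stop-cluster i-epenthesis): /b/ and /k/ form a stop–stop cluster, so [i] is inserted between them. /peebkopisuegx/ → peebikopisuegx.
Rule 3 (final cluster simplification): /x/ is the second consonant of a word-final cluster /gx/, so it deletes. /peebikopisuegx/ → peebikopisueg.

peebikopisueg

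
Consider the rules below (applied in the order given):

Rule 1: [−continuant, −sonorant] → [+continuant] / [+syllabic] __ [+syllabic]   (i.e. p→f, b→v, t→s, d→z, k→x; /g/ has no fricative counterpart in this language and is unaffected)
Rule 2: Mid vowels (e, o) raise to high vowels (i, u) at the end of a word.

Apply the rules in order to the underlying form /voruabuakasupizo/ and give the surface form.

voruavuaxasufizu

Rule 1 (intervocalic spirantization): /b/ is a stop between vowels /a/ and /u/, so it spirantizes to the fricative [v]. /k/ is a stop between vowels /a/ and /a/, so it spirantizes to the fricative [x]. /p/ is a stop between vowels /u/ and /i/, so it spirantizes to the fricative [f]. /voruabuakasupizo/ → voruavuaxasufizo.
Rule 2 (final vowel raising): /o/ is a mid vowel in word-final position, so it raises to [u]. /voruavuaxasufizo/ → voruavuaxasufizu.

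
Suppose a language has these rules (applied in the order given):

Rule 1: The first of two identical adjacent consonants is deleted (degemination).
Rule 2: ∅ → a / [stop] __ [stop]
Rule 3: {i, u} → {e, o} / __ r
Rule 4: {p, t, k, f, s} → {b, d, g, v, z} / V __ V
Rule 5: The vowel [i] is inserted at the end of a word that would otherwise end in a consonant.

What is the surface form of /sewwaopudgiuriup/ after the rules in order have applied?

sewaobudagioriupi

Rule 1 (degemination): /ww/ is a geminate; the first /w/ deletes. /sewwaopudgiuriup/ → sewaopudgiuriup.
Rule 2 (stop-cluster a-epenthesis): /d/ and /g/ form a stop–stop cluster, so [a] is inserted between them. /sewaopudgiuriup/ → sewaopudagiuriup.
Rule 3 (pre-rhotic lowering): /u/ is a high vowel immediately before /r/, so it lowers to [o]. /sewaopudagiuriup/ → sewaopudagioriup.
Rule 4 (intervocalic voicing): /p/ is a voiceless obstruent between vowels /o/ and /u/, so it voices to [b]. /sewaopudagioriup/ → sewaobudagioriup.
Rule 5 (final i-epenthesis): the form ends in the consonant /p/, so [i] is inserted word-finally. /sewaobudagioriup/ → sewaobudagioriupi.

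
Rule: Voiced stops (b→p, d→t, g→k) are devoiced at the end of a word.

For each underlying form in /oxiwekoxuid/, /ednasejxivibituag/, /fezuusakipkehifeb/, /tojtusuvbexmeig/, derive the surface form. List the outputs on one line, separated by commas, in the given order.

/oxiwekoxuid/: /d/ is a voiced stop in word-final position, so it devoices to [t]. → [oxiwekoxuit].
/ednasejxivibituag/: /g/ is a voiced stop in word-final position, so it devoices to [k]. → [ednasejxivibituak].
/fezuusakipkehifeb/: /b/ is a voiced stop in word-final position, so it devoices to [p]. → [fezuusakipkehifep].
/tojtusuvbexmeig/: /g/ is a voiced stop in word-final position, so it devoices to [k]. → [tojtusuvbexmeik].

oxiwekoxuit, ednasejxivibituak, fezuusakipkehifep, tojtusuvbexmeik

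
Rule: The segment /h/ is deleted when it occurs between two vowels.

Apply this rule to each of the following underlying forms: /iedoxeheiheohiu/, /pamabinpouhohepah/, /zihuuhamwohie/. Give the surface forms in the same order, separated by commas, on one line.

/iedoxeheiheohiu/: /h/ occurs between vowels /e/ and /e/, so it deletes. /h/ occurs between vowels /i/ and /e/, so it deletes. /h/ occurs between vowels /o/ and /i/, so it deletes. → [iedoxeeieoiu].
/pamabinpouhohepah/: /h/ occurs between vowels /u/ and /o/, so it deletes. /h/ occurs between vowels /o/ and /e/, so it deletes. → [pamabinpouoepah].
/zihuuhamwohie/: /h/ occurs between vowels /i/ and /u/, so it deletes. /h/ occurs between vowels /u/ and /a/, so it deletes. /h/ occurs between vowels /o/ and /i/, so it deletes. → [ziuuamwoie].

iedoxeeieoiu, pamabinpouoepah, ziuuamwoie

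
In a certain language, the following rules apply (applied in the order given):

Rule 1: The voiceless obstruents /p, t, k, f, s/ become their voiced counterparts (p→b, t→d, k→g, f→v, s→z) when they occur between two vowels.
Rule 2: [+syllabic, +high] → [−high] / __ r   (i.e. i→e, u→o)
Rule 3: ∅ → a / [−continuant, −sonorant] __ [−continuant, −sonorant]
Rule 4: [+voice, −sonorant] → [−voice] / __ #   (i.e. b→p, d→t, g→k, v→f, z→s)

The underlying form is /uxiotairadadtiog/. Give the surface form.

uxiodaeradadatiok

Rule 1 (intervocalic voicing): /t/ is a voiceless obstruent between vowels /o/ and /a/, so it voices to [d]. /uxiotairadadtiog/ → uxiodairadadtiog.
Rule 2 (pre-rhotic lowering): /i/ is a high vowel immediately before /r/, so it lowers to [e]. /uxiodairadadtiog/ → uxiodaeradadtiog.
Rule 3 (stop-cluster a-epenthesis): /d/ and /t/ form a stop–stop cluster, so [a] is inserted between them. /uxiodaeradadtiog/ → uxiodaeradadatiog.
Rule 4 (final devoicing): /g/ is a voiced obstruent in word-final position, so it devoices to [k]. /uxiodaeradadatiog/ → uxiodaeradadatiok.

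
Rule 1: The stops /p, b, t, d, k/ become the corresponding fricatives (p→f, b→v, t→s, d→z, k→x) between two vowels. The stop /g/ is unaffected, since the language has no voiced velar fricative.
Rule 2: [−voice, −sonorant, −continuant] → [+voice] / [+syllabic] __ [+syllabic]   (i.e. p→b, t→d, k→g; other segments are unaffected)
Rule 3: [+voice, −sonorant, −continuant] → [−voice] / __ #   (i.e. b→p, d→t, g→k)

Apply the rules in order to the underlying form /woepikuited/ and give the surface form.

woefixuiset

Rule 1 (intervocalic spirantization): /p/ is a stop between vowels /e/ and /i/, so it spirantizes to the fricative [f]. /k/ is a stop between vowels /i/ and /u/, so it spirantizes to the fricative [x]. /t/ is a stop between vowels /i/ and /e/, so it spirantizes to the fricative [s]. /woepikuited/ → woefixuised.
Rule 2 (intervocalic voicing): no segment meets the environment; /woefixuised/ is unchanged.
Rule 3 (final devoicing): /d/ is a voiced stop in word-final position, so it devoices to [t]. /woefixuised/ → woefixuiset.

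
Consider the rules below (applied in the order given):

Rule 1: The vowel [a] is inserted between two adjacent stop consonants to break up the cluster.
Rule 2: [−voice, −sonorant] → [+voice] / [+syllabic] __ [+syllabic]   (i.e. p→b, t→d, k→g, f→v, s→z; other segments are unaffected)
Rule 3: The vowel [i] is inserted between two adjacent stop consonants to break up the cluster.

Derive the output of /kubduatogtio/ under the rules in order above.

Rule 1 (stop-cluster a-epenthesis): /b/ and /d/ form a stop–stop cluster, so [a] is inserted between them. /g/ and /t/ form a stop–stop cluster, so [a] is inserted between them. /kubduatogtio/ → kubaduatogatio.
Rule 2 (intervocalic voicing): /t/ is a voiceless obstruent between vowels /a/ and /o/, so it voices to [d]. /t/ is a voiceless obstruent between vowels /a/ and /i/, so it voices to [d]. /kubaduatogatio/ → kubaduadogadio.
Rule 3 (stop-cluster i-epenthesis): no segment meets the environment; /kubaduadogadio/ is unchanged.

kubaduadogadio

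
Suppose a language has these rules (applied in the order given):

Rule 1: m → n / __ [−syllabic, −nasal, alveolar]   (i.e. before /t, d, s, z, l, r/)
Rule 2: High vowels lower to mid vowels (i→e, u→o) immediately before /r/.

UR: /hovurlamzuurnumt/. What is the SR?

hovorlanzuornunt

Rule 1 (nasal place assimilation): /m/ precedes the alveolar consonant /z/, so it assimilates in place to [n]. /m/ precedes the alveolar consonant /t/, so it assimilates in place to [n]. /hovurlamzuurnumt/ → hovurlanzuurnunt.
Rule 2 (pre-rhotic lowering): /u/ is a high vowel immediately before /r/, so it lowers to [o]. /u/ is a high vowel immediately before /r/, so it lowers to [o]. /hovurlanzuurnunt/ → hovorlanzuornunt.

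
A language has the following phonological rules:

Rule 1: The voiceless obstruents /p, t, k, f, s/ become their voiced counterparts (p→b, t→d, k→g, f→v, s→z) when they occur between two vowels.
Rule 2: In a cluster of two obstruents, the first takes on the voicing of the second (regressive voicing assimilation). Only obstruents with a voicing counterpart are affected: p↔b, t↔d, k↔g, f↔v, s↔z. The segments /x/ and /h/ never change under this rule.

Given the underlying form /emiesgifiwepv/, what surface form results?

emiezgiviwebv

Rule 1 (intervocalic voicing): /f/ is a voiceless obstruent between vowels /i/ and /i/, so it voices to [v]. /emiesgifiwepv/ → emiesgiviwepv.
Rule 2 (regressive voicing assimilation): /s/ precedes the voiced obstruent /g/, so it voices to [z] by assimilation. /p/ precedes the voiced obstruent /v/, so it voices to [b] by assimilation. /emiesgiviwepv/ → emiezgiviwebv.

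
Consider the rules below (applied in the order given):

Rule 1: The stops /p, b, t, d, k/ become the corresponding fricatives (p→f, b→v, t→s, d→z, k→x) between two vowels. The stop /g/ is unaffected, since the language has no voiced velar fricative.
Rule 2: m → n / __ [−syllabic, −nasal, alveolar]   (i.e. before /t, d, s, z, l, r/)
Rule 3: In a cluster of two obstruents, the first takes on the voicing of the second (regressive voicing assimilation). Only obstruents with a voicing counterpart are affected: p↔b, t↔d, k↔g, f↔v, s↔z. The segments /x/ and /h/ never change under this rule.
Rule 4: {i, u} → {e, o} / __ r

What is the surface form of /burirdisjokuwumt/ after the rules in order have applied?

borerdisjoxuwunt

Rule 1 (intervocalic spirantization): /k/ is a stop between vowels /o/ and /u/, so it spirantizes to the fricative [x]. /burirdisjokuwumt/ → burirdisjoxuwumt.
Rule 2 (nasal place assimilation): /m/ precedes the alveolar consonant /t/, so it assimilates in place to [n]. /burirdisjoxuwumt/ → burirdisjoxuwunt.
Rule 3 (regressive voicing assimilation): no segment meets the environment; /burirdisjoxuwunt/ is unchanged.
Rule 4 (pre-rhotic lowering): /u/ is a high vowel immediately before /r/, so it lowers to [o]. /i/ is a high vowel immediately before /r/, so it lowers to [e]. /burirdisjoxuwunt/ → borerdisjoxuwunt.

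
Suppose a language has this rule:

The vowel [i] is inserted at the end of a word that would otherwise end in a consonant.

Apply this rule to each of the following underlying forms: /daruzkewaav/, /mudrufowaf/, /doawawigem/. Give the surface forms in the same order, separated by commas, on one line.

daruzkewaavi, mudrufowafi, doawawigemi

/daruzkewaav/: the form ends in the consonant /v/, so [i] is inserted word-finally. → [daruzkewaavi].
/mudrufowaf/: the form ends in the consonant /f/, so [i] is inserted word-finally. → [mudrufowafi].
/doawawigem/: the form ends in the consonant /m/, so [i] is inserted word-finally. → [doawawigemi].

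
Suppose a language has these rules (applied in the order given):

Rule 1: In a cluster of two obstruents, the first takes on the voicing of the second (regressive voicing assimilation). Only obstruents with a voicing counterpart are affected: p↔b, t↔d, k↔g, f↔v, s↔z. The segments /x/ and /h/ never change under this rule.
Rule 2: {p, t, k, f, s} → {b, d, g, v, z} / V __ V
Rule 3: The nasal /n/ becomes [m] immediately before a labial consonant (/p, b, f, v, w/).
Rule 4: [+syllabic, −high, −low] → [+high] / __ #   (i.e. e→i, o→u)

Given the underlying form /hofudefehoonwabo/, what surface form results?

Rule 1 (regressive voicing assimilation): no segment meets the environment; /hofudefehoonwabo/ is unchanged.
Rule 2 (intervocalic voicing): /f/ is a voiceless obstruent between vowels /o/ and /u/, so it voices to [v]. /f/ is a voiceless obstruent between vowels /e/ and /e/, so it voices to [v]. /hofudefehoonwabo/ → hovudevehoonwabo.
Rule 3 (nasal place assimilation): /n/ precedes the labial consonant /w/, so it assimilates in place to [m]. /hovudevehoonwabo/ → hovudevehoomwabo.
Rule 4 (final vowel raising): /o/ is a mid vowel in word-final position, so it raises to [u]. /hovudevehoomwabo/ → hovudevehoomwabu.

hovudevehoomwabu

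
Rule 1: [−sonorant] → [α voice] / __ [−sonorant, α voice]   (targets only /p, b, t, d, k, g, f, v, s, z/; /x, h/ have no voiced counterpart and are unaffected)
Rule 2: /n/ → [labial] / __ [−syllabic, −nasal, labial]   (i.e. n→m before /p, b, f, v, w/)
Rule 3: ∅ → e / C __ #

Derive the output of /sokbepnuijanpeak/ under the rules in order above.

sogbepnuijampeake

Rule 1 (regressive voicing assimilation): /k/ precedes the voiced obstruent /b/, so it voices to [g] by assimilation. /sokbepnuijanpeak/ → sogbepnuijanpeak.
Rule 2 (nasal place assimilation): /n/ precedes the labial consonant /p/, so it assimilates in place to [m]. /sogbepnuijanpeak/ → sogbepnuijampeak.
Rule 3 (final e-epenthesis): the form ends in the consonant /k/, so [e] is inserted word-finally. /sogbepnuijampeak/ → sogbepnuijampeake.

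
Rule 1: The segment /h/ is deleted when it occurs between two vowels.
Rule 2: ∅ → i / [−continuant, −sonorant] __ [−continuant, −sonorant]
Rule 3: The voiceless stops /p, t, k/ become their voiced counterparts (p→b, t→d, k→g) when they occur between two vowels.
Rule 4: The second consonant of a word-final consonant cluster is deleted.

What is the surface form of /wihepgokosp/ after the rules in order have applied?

wiebigogos

Rule 1 (intervocalic h-deletion): /h/ occurs between vowels /i/ and /e/, so it deletes. /wihepgokosp/ → wiepgokosp.
Rule 2 (stop-cluster i-epenthesis): /p/ and /g/ form a stop–stop cluster, so [i] is inserted between them. /wiepgokosp/ → wiepigokosp.
Rule 3 (intervocalic voicing): /p/ is a voiceless stop between vowels /e/ and /i/, so it voices to [b]. /k/ is a voiceless stop between vowels /o/ and /o/, so it voices to [g]. /wiepigokosp/ → wiebigogosp.
Rule 4 (final cluster simplification): /p/ is the second consonant of a word-final cluster /sp/, so it deletes. /wiebigogosp/ → wiebigogos.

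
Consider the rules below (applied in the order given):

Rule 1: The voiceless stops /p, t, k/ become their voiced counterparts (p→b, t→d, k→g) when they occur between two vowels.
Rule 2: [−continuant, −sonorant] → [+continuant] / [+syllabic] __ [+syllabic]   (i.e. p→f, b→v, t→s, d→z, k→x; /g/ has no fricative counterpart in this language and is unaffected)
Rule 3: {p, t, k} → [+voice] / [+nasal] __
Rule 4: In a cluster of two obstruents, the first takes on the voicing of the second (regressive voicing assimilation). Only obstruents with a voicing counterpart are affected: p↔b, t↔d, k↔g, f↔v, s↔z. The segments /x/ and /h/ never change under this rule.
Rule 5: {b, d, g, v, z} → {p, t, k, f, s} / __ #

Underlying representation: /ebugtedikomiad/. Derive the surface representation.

evuktezigomiat

Rule 1 (intervocalic voicing): /k/ is a voiceless stop between vowels /i/ and /o/, so it voices to [g]. /ebugtedikomiad/ → ebugtedigomiad.
Rule 2 (intervocalic spirantization): /b/ is a stop between vowels /e/ and /u/, so it spirantizes to the fricative [v]. /d/ is a stop between vowels /e/ and /i/, so it spirantizes to the fricative [z]. /ebugtedigomiad/ → evugtezigomiad.
Rule 3 (post-nasal voicing): no segment meets the environment; /evugtezigomiad/ is unchanged.
Rule 4 (regressive voicing assimilation): /g/ precedes the voiceless obstruent /t/, so it devoices to [k] by assimilation. /evugtezigomiad/ → evuktezigomiad.
Rule 5 (final devoicing): /d/ is a voiced obstruent in word-final position, so it devoices to [t]. /evuktezigomiad/ → evuktezigomiat.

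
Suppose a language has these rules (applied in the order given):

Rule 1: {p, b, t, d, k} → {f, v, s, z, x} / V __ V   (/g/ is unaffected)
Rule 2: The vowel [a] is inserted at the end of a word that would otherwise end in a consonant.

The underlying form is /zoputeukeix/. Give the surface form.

Rule 1 (intervocalic spirantization): /p/ is a stop between vowels /o/ and /u/, so it spirantizes to the fricative [f]. /t/ is a stop between vowels /u/ and /e/, so it spirantizes to the fricative [s]. /k/ is a stop between vowels /u/ and /e/, so it spirantizes to the fricative [x]. /zoputeukeix/ → zofuseuxeix.
Rule 2 (final a-epenthesis): the form ends in the consonant /x/, so [a] is inserted word-finally. /zofuseuxeix/ → zofuseuxeixa.

zofuseuxeixa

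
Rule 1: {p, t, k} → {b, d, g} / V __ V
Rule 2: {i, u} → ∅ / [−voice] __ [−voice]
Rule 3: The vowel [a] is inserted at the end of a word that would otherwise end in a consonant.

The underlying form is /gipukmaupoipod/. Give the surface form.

Rule 1 (intervocalic voicing): /p/ is a voiceless stop between vowels /i/ and /u/, so it voices to [b]. /p/ is a voiceless stop between vowels /u/ and /o/, so it voices to [b]. /p/ is a voiceless stop between vowels /i/ and /o/, so it voices to [b]. /gipukmaupoipod/ → gibukmauboibod.
Rule 2 (high vowel syncope): no segment meets the environment; /gibukmauboibod/ is unchanged.
Rule 3 (final a-epenthesis): the form ends in the consonant /d/, so [a] is inserted word-finally. /gibukmauboibod/ → gibukmauboiboda.

gibukmauboiboda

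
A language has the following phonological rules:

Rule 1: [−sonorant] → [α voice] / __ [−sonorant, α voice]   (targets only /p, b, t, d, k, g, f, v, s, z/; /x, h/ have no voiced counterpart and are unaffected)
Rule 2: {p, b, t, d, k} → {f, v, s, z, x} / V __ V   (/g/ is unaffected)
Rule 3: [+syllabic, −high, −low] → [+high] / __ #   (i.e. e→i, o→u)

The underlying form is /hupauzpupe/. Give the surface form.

hufauspufi

Rule 1 (regressive voicing assimilation): /z/ precedes the voiceless obstruent /p/, so it devoices to [s] by assimilation. /hupauzpupe/ → hupauspupe.
Rule 2 (intervocalic spirantization): /p/ is a stop between vowels /u/ and /a/, so it spirantizes to the fricative [f]. /p/ is a stop between vowels /u/ and /e/, so it spirantizes to the fricative [f]. /hupauspupe/ → hufauspufe.
Rule 3 (final vowel raising): /e/ is a mid vowel in word-final position, so it raises to [i]. /hufauspufe/ → hufauspufi.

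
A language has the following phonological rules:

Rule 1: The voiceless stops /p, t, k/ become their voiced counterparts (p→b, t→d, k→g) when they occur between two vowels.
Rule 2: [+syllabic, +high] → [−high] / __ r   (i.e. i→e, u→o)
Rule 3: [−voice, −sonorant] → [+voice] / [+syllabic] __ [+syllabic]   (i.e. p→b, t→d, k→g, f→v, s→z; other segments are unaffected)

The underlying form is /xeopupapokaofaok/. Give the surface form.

xeobubabogaovaok

Rule 1 (intervocalic voicing): /p/ is a voiceless stop between vowels /o/ and /u/, so it voices to [b]. /p/ is a voiceless stop between vowels /u/ and /a/, so it voices to [b]. /p/ is a voiceless stop between vowels /a/ and /o/, so it voices to [b]. /k/ is a voiceless stop between vowels /o/ and /a/, so it voices to [g]. /xeopupapokaofaok/ → xeobubabogaofaok.
Rule 2 (pre-rhotic lowering): no segment meets the environment; /xeobubabogaofaok/ is unchanged.
Rule 3 (intervocalic voicing): /f/ is a voiceless obstruent between vowels /o/ and /a/, so it voices to [v]. /xeobubabogaofaok/ → xeobubabogaovaok.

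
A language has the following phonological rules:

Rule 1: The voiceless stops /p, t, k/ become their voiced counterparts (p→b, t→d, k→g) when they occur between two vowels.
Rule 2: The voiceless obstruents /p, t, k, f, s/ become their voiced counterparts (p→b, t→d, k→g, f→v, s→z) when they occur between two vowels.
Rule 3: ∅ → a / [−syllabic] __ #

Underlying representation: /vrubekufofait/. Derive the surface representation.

Rule 1 (intervocalic voicing): /k/ is a voiceless stop between vowels /e/ and /u/, so it voices to [g]. /vrubekufofait/ → vrubegufofait.
Rule 2 (intervocalic voicing): /f/ is a voiceless obstruent between vowels /u/ and /o/, so it voices to [v]. /f/ is a voiceless obstruent between vowels /o/ and /a/, so it voices to [v]. /vrubegufofait/ → vrubeguvovait.
Rule 3 (final a-epenthesis): the form ends in the consonant /t/, so [a] is inserted word-finally. /vrubeguvovait/ → vrubeguvovaita.

vrubeguvovaita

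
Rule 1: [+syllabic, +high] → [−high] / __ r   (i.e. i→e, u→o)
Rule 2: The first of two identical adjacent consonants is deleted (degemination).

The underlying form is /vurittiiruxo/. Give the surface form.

voritieruxo

Rule 1 (pre-rhotic lowering): /u/ is a high vowel immediately before /r/, so it lowers to [o]. /i/ is a high vowel immediately before /r/, so it lowers to [e]. /vurittiiruxo/ → vorittieruxo.
Rule 2 (degemination): /tt/ is a geminate; the first /t/ deletes. /vorittieruxo/ → voritieruxo.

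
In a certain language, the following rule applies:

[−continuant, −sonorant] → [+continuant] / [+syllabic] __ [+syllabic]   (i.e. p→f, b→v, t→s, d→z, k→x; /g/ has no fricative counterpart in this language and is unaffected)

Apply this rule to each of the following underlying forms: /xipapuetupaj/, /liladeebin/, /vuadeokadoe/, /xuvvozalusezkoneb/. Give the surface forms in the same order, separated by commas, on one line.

/xipapuetupaj/: /p/ is a stop between vowels /i/ and /a/, so it spirantizes to the fricative [f]. /p/ is a stop between vowels /a/ and /u/, so it spirantizes to the fricative [f]. /t/ is a stop between vowels /e/ and /u/, so it spirantizes to the fricative [s]. /p/ is a stop between vowels /u/ and /a/, so it spirantizes to the fricative [f]. → [xifafuesufaj].
/liladeebin/: /d/ is a stop between vowels /a/ and /e/, so it spirantizes to the fricative [z]. /b/ is a stop between vowels /e/ and /i/, so it spirantizes to the fricative [v]. → [lilazeevin].
/vuadeokadoe/: /d/ is a stop between vowels /a/ and /e/, so it spirantizes to the fricative [z]. /k/ is a stop between vowels /o/ and /a/, so it spirantizes to the fricative [x]. /d/ is a stop between vowels /a/ and /o/, so it spirantizes to the fricative [z]. → [vuazeoxazoe].
/xuvvozalusezkoneb/: the rule's environment is not met; surfaces unchanged as [xuvvozalusezkoneb].

xifafuesufaj, lilazeevin, vuazeoxazoe, xuvvozalusezkoneb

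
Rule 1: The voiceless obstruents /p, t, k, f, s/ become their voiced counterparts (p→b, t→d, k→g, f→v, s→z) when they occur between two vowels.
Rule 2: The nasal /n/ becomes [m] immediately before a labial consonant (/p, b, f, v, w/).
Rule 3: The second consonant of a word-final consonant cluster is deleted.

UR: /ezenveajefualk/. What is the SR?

Rule 1 (intervocalic voicing): /f/ is a voiceless obstruent between vowels /e/ and /u/, so it voices to [v]. /ezenveajefualk/ → ezenveajevualk.
Rule 2 (nasal place assimilation): /n/ precedes the labial consonant /v/, so it assimilates in place to [m]. /ezenveajevualk/ → ezemveajevualk.
Rule 3 (final cluster simplification): /k/ is the second consonant of a word-final cluster /lk/, so it deletes. /ezemveajevualk/ → ezemveajevual.

ezemveajevual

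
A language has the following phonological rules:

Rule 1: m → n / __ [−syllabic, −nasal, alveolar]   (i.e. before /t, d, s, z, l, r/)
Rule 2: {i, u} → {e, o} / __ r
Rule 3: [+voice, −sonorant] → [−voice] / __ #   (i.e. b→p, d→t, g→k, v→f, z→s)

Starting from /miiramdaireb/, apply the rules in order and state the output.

Rule 1 (nasal place assimilation): /m/ precedes the alveolar consonant /d/, so it assimilates in place to [n]. /miiramdaireb/ → miirandaireb.
Rule 2 (pre-rhotic lowering): /i/ is a high vowel immediately before /r/, so it lowers to [e]. /i/ is a high vowel immediately before /r/, so it lowers to [e]. /miirandaireb/ → mierandaereb.
Rule 3 (final devoicing): /b/ is a voiced obstruent in word-final position, so it devoices to [p]. /mierandaereb/ → mierandaerep.

mierandaerep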